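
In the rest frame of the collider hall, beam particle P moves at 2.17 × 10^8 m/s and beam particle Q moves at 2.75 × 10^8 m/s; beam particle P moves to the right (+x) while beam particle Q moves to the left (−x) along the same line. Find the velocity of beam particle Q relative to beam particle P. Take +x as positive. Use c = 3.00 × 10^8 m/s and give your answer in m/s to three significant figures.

-2.96 × 10^8 m/s

β_A = 0.723, β_B = -0.917 (dividing each by c = 3.00 × 10^8 m/s).
Transform to A's frame with the inverse velocity-addition law: u' = (u − v)/(1 − uv/c²), taking u = β_B and v = β_A.
u' = (-0.917 − 0.723) / (1 − (0.723)(-0.917)) = -1.6400/1.6631 = -0.9861.
u' = -0.9861 × 3.00 × 10^8 m/s.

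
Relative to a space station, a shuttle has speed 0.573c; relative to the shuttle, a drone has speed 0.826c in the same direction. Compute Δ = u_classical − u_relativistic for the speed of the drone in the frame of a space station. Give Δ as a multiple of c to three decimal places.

Galilean: u_cl = 0.826 + 0.573 = 1.3990.
Relativistic: u_rel = (0.826 + 0.573) / (1 + 0.826·0.573) = 1.3990/1.4733 = 0.9496.
Δ = 1.3990 − 0.9496 = 0.4494.
(The classical prediction exceeds c; the relativistic result does not.)

Δ = 0.449c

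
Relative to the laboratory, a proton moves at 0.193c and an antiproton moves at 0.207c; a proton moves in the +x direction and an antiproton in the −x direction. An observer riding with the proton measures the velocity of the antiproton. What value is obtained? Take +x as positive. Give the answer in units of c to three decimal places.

β_A = 0.193, β_B = -0.207.
Transform to A's frame with the inverse velocity-addition law: u' = (u − v)/(1 − uv/c²), taking u = β_B and v = β_A.
u' = (-0.207 − 0.193) / (1 − (0.193)(-0.207)) = -0.4000/1.0400 = -0.3846.

-0.385c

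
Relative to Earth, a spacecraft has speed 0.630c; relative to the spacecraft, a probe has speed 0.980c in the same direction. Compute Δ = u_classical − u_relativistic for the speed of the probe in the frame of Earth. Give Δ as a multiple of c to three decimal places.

Galilean: u_cl = 0.980 + 0.630 = 1.6100.
Relativistic: u_rel = (0.980 + 0.630) / (1 + 0.980·0.630) = 1.6100/1.6174 = 0.9954.
Δ = 1.6100 − 0.9954 = 0.6146.
(The classical prediction exceeds c; the relativistic result does not.)

Δ = 0.615c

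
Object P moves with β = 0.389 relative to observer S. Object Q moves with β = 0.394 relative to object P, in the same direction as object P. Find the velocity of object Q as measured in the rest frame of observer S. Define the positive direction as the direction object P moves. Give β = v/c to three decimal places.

β = 0.679

With v = 0.389 and u' = 0.394 (in units of c),
u = (u' + v)/(1 + u'v/c²):
u = (0.394 + 0.389) / (1 + 0.394·0.389) = 0.7830/1.1533 = 0.6789
(Galilean addition would give +0.783c.)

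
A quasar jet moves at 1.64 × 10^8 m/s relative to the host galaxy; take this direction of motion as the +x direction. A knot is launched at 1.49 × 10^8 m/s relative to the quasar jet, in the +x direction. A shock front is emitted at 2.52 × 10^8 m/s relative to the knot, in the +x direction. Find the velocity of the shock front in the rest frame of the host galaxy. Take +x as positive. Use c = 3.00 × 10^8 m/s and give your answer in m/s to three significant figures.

Apply u = (u' + v)/(1 + u'v/c²) successively, working outward toward the host galaxy.
(Dividing each given speed by c = 3.00 × 10^8 m/s to work in units of c.)
Start: velocity of the quasar jet relative to the host galaxy = 0.5467c.
Compose with the knot (u' = 0.497 in the quasar jet frame): u_1 = (0.497 + 0.547) / (1 + 0.497·0.547) = 1.0433/1.2715 = 0.8205.
Compose with the shock front (u' = 0.840 in the knot frame): u_2 = (0.840 + 0.821) / (1 + 0.840·0.821) = 1.6605/1.6893 = 0.9830.
So u = 0.9830 × 3.00 × 10^8 m/s.

2.95 × 10^8 m/s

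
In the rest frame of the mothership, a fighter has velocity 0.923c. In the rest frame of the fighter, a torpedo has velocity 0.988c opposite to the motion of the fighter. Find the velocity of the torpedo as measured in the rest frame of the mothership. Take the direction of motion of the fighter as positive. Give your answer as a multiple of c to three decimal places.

-0.738c

With v = 0.923 and u' = -0.988 (in units of c),
u = (u' + v)/(1 + u'v/c²):
u = (-0.988 + 0.923) / (1 + (-0.988)·0.923) = -0.0650/0.0881 = -0.7380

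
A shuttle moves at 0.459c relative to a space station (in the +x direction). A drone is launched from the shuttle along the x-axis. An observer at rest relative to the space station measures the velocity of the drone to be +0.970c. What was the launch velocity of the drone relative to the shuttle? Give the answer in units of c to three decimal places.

+0.921c

Invert the composition law: u' = (u − v)/(1 − uv/c²).
u' = (0.970 − 0.459) / (1 − (0.970)(0.459)) = 0.5110/0.5548 = 0.9211.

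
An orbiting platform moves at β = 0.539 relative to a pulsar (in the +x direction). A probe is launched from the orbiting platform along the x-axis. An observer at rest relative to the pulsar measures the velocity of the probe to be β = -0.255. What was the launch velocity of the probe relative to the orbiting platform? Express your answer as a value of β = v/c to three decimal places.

Invert the composition law: u' = (u − v)/(1 − uv/c²).
u' = (-0.255 − 0.539) / (1 − (-0.255)(0.539)) = -0.7940/1.1374 = -0.6981.

β = -0.698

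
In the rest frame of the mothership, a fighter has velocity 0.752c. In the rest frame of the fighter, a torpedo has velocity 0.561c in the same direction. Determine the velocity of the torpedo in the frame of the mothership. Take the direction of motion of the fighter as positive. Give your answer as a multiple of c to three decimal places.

With v = 0.752 and u' = 0.561 (in units of c),
u = (u' + v)/(1 + u'v/c²):
u = (0.561 + 0.752) / (1 + 0.561·0.752) = 1.3130/1.4219 = 0.9234

0.923c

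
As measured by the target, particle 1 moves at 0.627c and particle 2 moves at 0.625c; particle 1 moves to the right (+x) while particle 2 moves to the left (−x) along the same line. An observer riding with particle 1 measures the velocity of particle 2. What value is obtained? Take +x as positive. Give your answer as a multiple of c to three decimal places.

β_A = 0.627, β_B = -0.625.
Transform to A's frame with the inverse velocity-addition law: u' = (u − v)/(1 − uv/c²), taking u = β_B and v = β_A.
u' = (-0.625 − 0.627) / (1 − (0.627)(-0.625)) = -1.2520/1.3919 = -0.8995.

-0.900c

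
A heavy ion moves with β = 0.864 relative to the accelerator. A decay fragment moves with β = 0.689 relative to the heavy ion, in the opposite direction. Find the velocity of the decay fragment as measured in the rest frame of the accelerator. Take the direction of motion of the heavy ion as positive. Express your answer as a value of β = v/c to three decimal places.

β = +0.432

With v = 0.864 and u' = -0.689 (in units of c),
u = (u' + v)/(1 + u'v/c²):
u = (-0.689 + 0.864) / (1 + (-0.689)·0.864) = 0.1750/0.4047 = 0.4324
(Galilean addition would give +0.175c.)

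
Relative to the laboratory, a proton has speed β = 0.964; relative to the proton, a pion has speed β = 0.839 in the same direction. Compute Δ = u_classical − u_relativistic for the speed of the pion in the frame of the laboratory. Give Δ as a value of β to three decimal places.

Galilean: u_cl = 0.839 + 0.964 = 1.8030.
Relativistic: u_rel = (0.839 + 0.964) / (1 + 0.839·0.964) = 1.8030/1.8088 = 0.9968.
Δ = 1.8030 − 0.9968 = 0.8062.
(The classical prediction exceeds c; the relativistic result does not.)

Δ = 0.806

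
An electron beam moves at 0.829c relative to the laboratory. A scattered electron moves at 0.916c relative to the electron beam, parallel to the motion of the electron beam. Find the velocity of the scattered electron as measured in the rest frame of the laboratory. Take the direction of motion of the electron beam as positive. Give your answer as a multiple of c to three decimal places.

With v = 0.829 and u' = 0.916 (in units of c),
u = (u' + v)/(1 + u'v/c²):
u = (0.916 + 0.829) / (1 + 0.916·0.829) = 1.7450/1.7594 = 0.9918

0.992c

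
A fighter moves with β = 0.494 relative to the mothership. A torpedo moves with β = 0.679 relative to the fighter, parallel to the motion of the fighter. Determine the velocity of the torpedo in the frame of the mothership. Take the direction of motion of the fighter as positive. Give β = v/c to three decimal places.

β = 0.878

With v = 0.494 and u' = 0.679 (in units of c),
u = (u' + v)/(1 + u'v/c²):
u = (0.679 + 0.494) / (1 + 0.679·0.494) = 1.1730/1.3354 = 0.8784
(Galilean addition would give +1.173c, exceeding c.)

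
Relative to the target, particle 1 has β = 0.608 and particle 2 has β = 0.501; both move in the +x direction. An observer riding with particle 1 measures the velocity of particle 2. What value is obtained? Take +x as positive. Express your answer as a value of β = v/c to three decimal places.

β_A = 0.608, β_B = 0.501.
Transform to A's frame with the inverse velocity-addition law: u' = (u − v)/(1 − uv/c²), taking u = β_B and v = β_A.
u' = (0.501 − 0.608) / (1 − (0.608)(0.501)) = -0.1070/0.6954 = -0.1539.

β = -0.154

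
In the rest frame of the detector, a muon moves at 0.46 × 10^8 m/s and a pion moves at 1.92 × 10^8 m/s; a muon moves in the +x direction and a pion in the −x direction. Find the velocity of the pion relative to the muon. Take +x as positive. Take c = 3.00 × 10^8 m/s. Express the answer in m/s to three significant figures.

-2.17 × 10^8 m/s

β_A = 0.153, β_B = -0.640 (dividing each by c = 3.00 × 10^8 m/s).
Transform to A's frame with the inverse velocity-addition law: u' = (u − v)/(1 − uv/c²), taking u = β_B and v = β_A.
u' = (-0.640 − 0.153) / (1 − (0.153)(-0.640)) = -0.7933/1.0981 = -0.7224.
u' = -0.7224 × 3.00 × 10^8 m/s.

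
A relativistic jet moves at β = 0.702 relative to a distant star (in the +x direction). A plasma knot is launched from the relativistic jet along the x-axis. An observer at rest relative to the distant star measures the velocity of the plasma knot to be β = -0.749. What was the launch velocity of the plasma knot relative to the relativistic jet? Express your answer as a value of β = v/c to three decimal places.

Invert the composition law: u' = (u − v)/(1 − uv/c²).
u' = (-0.749 − 0.702) / (1 − (-0.749)(0.702)) = -1.4510/1.5258 = -0.9510.

β = -0.951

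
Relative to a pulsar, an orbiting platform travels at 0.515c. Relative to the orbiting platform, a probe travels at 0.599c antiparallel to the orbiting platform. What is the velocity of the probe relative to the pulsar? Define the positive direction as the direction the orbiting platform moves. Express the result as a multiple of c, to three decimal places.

With v = 0.515 and u' = -0.599 (in units of c),
u = (u' + v)/(1 + u'v/c²):
u = (-0.599 + 0.515) / (1 + (-0.599)·0.515) = -0.0840/0.6915 = -0.1215

-0.121c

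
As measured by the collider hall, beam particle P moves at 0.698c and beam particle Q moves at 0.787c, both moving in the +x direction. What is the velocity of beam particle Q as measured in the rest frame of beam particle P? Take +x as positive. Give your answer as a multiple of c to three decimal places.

β_A = 0.698, β_B = 0.787.
Transform to A's frame with the inverse velocity-addition law: u' = (u − v)/(1 − uv/c²), taking u = β_B and v = β_A.
u' = (0.787 − 0.698) / (1 − (0.698)(0.787)) = 0.0890/0.4507 = 0.1975.

+0.197c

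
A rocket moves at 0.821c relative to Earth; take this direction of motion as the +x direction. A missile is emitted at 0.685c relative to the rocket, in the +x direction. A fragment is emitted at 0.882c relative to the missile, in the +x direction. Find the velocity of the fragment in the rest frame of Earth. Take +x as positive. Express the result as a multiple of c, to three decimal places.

Apply u = (u' + v)/(1 + u'v/c²) successively, working outward toward Earth.
Start: velocity of the rocket relative to Earth = 0.8210c.
Compose with the missile (u' = 0.685 in the rocket frame): u_1 = (0.685 + 0.821) / (1 + 0.685·0.821) = 1.5060/1.5624 = 0.9639.
Compose with the fragment (u' = 0.882 in the missile frame): u_2 = (0.882 + 0.964) / (1 + 0.882·0.964) = 1.8459/1.8502 = 0.9977.

0.998c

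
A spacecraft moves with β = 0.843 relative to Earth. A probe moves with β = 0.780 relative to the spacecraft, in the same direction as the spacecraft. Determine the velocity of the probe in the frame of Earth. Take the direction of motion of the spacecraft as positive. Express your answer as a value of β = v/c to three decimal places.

With v = 0.843 and u' = 0.780 (in units of c),
u = (u' + v)/(1 + u'v/c²):
u = (0.780 + 0.843) / (1 + 0.780·0.843) = 1.6230/1.6575 = 0.9792
(Galilean addition would give +1.623c, exceeding c.)

β = 0.979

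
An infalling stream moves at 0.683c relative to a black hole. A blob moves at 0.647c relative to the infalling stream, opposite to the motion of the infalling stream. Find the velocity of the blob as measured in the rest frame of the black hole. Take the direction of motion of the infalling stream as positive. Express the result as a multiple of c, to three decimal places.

+0.065c

With v = 0.683 and u' = -0.647 (in units of c),
u = (u' + v)/(1 + u'v/c²):
u = (-0.647 + 0.683) / (1 + (-0.647)·0.683) = 0.0360/0.5581 = 0.0645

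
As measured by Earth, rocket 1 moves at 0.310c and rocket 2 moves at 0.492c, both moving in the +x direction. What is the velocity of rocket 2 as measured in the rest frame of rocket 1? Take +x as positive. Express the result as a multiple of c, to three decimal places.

+0.215c

β_A = 0.310, β_B = 0.492.
Transform to A's frame with the inverse velocity-addition law: u' = (u − v)/(1 − uv/c²), taking u = β_B and v = β_A.
u' = (0.492 − 0.310) / (1 − (0.310)(0.492)) = 0.1820/0.8475 = 0.2148.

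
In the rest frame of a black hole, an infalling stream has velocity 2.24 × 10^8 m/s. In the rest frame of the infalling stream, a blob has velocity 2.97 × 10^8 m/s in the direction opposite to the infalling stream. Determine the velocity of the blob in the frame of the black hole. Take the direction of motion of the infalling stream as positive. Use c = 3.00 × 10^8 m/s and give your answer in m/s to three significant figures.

-2.80 × 10^8 m/s

In units of c (dividing by 3.00 × 10^8 m/s): v = 0.747, u' = -0.990.
u = (u' + v)/(1 + u'v/c²):
u = (-0.990 + 0.747) / (1 + (-0.990)·0.747) = -0.2433/0.2608 = -0.9330
Converting back: u = -0.9330 × 3.00 × 10^8 m/s.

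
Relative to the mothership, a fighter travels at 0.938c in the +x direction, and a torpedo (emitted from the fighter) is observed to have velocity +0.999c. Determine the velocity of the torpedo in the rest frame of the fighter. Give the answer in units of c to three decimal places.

+0.969c

Invert the composition law: u' = (u − v)/(1 − uv/c²).
u' = (0.999 − 0.938) / (1 − (0.999)(0.938)) = 0.0610/0.0629 = 0.9692.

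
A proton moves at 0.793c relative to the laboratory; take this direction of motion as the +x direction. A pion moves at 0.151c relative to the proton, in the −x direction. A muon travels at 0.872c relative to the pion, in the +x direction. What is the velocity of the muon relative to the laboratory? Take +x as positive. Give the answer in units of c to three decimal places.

+0.979c

Apply u = (u' + v)/(1 + u'v/c²) successively, working outward toward the laboratory.
Start: velocity of the proton relative to the laboratory = 0.7930c.
Compose with the pion (u' = -0.151 in the proton frame): u_1 = (-0.151 + 0.793) / (1 + (-0.151)·0.793) = 0.6420/0.8803 = 0.7293.
Compose with the muon (u' = 0.872 in the pion frame): u_2 = (0.872 + 0.729) / (1 + 0.872·0.729) = 1.6013/1.6360 = 0.9788.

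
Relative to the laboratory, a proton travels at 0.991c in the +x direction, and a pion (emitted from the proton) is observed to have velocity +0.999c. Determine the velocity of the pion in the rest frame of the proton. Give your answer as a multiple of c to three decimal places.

+0.801c

Invert the composition law: u' = (u − v)/(1 − uv/c²).
u' = (0.999 − 0.991) / (1 − (0.999)(0.991)) = 0.0080/0.0100 = 0.8007.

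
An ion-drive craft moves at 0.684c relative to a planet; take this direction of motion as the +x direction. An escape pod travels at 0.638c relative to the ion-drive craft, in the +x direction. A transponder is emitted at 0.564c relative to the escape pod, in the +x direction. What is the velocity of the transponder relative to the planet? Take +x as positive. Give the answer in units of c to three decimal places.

0.977c

Apply u = (u' + v)/(1 + u'v/c²) successively, working outward toward the planet.
Start: velocity of the ion-drive craft relative to the planet = 0.6840c.
Compose with the escape pod (u' = 0.638 in the ion-drive craft frame): u_1 = (0.638 + 0.684) / (1 + 0.638·0.684) = 1.3220/1.4364 = 0.9204.
Compose with the transponder (u' = 0.564 in the escape pod frame): u_2 = (0.564 + 0.920) / (1 + 0.564·0.920) = 1.4844/1.5191 = 0.9771.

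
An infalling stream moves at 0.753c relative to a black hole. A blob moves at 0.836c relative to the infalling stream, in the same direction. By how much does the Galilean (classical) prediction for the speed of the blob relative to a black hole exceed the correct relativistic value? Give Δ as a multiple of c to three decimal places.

Galilean: u_cl = 0.836 + 0.753 = 1.5890.
Relativistic: u_rel = (0.836 + 0.753) / (1 + 0.836·0.753) = 1.5890/1.6295 = 0.9751.
Δ = 1.5890 − 0.9751 = 0.6139.
(The classical prediction exceeds c; the relativistic result does not.)

Δ = 0.614c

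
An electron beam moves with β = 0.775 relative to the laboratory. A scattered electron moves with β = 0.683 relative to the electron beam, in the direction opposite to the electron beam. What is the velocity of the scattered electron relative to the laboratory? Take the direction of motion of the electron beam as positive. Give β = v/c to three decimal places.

β = +0.195

With v = 0.775 and u' = -0.683 (in units of c),
u = (u' + v)/(1 + u'v/c²):
u = (-0.683 + 0.775) / (1 + (-0.683)·0.775) = 0.0920/0.4707 = 0.1955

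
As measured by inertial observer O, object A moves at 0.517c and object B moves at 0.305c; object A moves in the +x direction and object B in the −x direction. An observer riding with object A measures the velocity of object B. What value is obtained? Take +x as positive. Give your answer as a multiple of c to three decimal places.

β_A = 0.517, β_B = -0.305.
Transform to A's frame with the inverse velocity-addition law: u' = (u − v)/(1 − uv/c²), taking u = β_B and v = β_A.
u' = (-0.305 − 0.517) / (1 − (0.517)(-0.305)) = -0.8220/1.1577 = -0.7100.

-0.710c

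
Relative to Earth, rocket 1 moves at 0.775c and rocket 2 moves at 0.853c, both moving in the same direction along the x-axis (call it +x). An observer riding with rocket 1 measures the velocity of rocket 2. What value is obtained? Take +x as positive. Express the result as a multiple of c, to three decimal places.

+0.230c

β_A = 0.775, β_B = 0.853.
Transform to A's frame with the inverse velocity-addition law: u' = (u − v)/(1 − uv/c²), taking u = β_B and v = β_A.
u' = (0.853 − 0.775) / (1 − (0.775)(0.853)) = 0.0780/0.3389 = 0.2301.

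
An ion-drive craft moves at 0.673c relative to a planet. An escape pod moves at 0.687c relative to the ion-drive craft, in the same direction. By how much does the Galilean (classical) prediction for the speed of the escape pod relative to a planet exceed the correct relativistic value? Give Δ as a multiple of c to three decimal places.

Galilean: u_cl = 0.687 + 0.673 = 1.3600.
Relativistic: u_rel = (0.687 + 0.673) / (1 + 0.687·0.673) = 1.3600/1.4624 = 0.9300.
Δ = 1.3600 − 0.9300 = 0.4300.
(The classical prediction exceeds c; the relativistic result does not.)

Δ = 0.430c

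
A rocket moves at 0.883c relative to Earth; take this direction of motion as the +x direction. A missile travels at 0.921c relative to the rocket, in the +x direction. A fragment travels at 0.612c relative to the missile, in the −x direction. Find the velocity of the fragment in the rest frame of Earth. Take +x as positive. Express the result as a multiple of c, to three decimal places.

Apply u = (u' + v)/(1 + u'v/c²) successively, working outward toward Earth.
Start: velocity of the rocket relative to Earth = 0.8830c.
Compose with the missile (u' = 0.921 in the rocket frame): u_1 = (0.921 + 0.883) / (1 + 0.921·0.883) = 1.8040/1.8132 = 0.9949.
Compose with the fragment (u' = -0.612 in the missile frame): u_2 = (-0.612 + 0.995) / (1 + (-0.612)·0.995) = 0.3829/0.3911 = 0.9790.

+0.979c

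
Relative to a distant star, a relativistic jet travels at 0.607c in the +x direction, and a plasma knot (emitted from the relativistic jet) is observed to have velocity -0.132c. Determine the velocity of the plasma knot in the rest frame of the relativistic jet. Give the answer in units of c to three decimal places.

-0.684c

Invert the composition law: u' = (u − v)/(1 − uv/c²).
u' = (-0.132 − 0.607) / (1 − (-0.132)(0.607)) = -0.7390/1.0801 = -0.6842.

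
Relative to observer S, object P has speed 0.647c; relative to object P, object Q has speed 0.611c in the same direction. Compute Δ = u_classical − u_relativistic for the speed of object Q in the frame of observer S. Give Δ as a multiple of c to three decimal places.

Δ = 0.356c

Galilean: u_cl = 0.611 + 0.647 = 1.2580.
Relativistic: u_rel = (0.611 + 0.647) / (1 + 0.611·0.647) = 1.2580/1.3953 = 0.9016.
Δ = 1.2580 − 0.9016 = 0.3564.
(The classical prediction exceeds c; the relativistic result does not.)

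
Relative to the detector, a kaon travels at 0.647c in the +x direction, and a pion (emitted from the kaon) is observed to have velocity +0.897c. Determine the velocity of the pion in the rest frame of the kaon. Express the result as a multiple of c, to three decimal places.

Invert the composition law: u' = (u − v)/(1 − uv/c²).
u' = (0.897 − 0.647) / (1 − (0.897)(0.647)) = 0.2500/0.4196 = 0.5957.

+0.596c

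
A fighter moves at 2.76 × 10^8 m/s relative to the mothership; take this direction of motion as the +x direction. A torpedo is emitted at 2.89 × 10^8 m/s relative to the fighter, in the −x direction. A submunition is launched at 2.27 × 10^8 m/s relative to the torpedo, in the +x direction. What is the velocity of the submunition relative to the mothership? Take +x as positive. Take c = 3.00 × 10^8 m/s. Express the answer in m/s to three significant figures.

Apply u = (u' + v)/(1 + u'v/c²) successively, working outward toward the mothership.
(Dividing each given speed by c = 3.00 × 10^8 m/s to work in units of c.)
Start: velocity of the fighter relative to the mothership = 0.9200c.
Compose with the torpedo (u' = -0.963 in the fighter frame): u_1 = (-0.963 + 0.920) / (1 + (-0.963)·0.920) = -0.0433/0.1137 = -0.3810.
Compose with the submunition (u' = 0.757 in the torpedo frame): u_2 = (0.757 + (-0.381)) / (1 + 0.757·(-0.381)) = 0.3757/0.7117 = 0.5278.
So u = 0.5278 × 3.00 × 10^8 m/s.

+1.58 × 10^8 m/s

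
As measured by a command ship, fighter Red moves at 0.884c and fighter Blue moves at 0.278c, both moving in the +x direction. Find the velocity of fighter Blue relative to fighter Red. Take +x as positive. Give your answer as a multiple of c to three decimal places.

β_A = 0.884, β_B = 0.278.
Transform to A's frame with the inverse velocity-addition law: u' = (u − v)/(1 − uv/c²), taking u = β_B and v = β_A.
u' = (0.278 − 0.884) / (1 − (0.884)(0.278)) = -0.6060/0.7542 = -0.8034.

-0.803c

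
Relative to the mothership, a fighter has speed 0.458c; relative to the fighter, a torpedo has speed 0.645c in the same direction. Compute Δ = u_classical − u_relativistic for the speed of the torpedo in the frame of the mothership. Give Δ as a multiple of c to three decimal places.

Δ = 0.252c

Galilean: u_cl = 0.645 + 0.458 = 1.1030.
Relativistic: u_rel = (0.645 + 0.458) / (1 + 0.645·0.458) = 1.1030/1.2954 = 0.8515.
Δ = 1.1030 − 0.8515 = 0.2515.
(The classical prediction exceeds c; the relativistic result does not.)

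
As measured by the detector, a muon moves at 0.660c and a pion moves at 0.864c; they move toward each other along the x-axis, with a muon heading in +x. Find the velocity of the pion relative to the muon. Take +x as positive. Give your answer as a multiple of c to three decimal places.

β_A = 0.660, β_B = -0.864.
Transform to A's frame with the inverse velocity-addition law: u' = (u − v)/(1 − uv/c²), taking u = β_B and v = β_A.
u' = (-0.864 − 0.660) / (1 − (0.660)(-0.864)) = -1.5240/1.5702 = -0.9706.

-0.971c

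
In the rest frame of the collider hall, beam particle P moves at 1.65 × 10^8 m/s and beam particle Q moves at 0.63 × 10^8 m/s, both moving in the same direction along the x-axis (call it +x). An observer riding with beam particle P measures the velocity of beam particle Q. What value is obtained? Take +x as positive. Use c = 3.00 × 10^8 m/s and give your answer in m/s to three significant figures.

β_A = 0.550, β_B = 0.210 (dividing each by c = 3.00 × 10^8 m/s).
Transform to A's frame with the inverse velocity-addition law: u' = (u − v)/(1 − uv/c²), taking u = β_B and v = β_A.
u' = (0.210 − 0.550) / (1 − (0.550)(0.210)) = -0.3400/0.8845 = -0.3844.
u' = -0.3844 × 3.00 × 10^8 m/s.

-1.15 × 10^8 m/s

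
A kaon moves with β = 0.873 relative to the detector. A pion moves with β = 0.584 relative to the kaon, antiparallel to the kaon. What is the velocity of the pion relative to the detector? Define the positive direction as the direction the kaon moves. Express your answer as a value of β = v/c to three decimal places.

β = +0.590

With v = 0.873 and u' = -0.584 (in units of c),
u = (u' + v)/(1 + u'v/c²):
u = (-0.584 + 0.873) / (1 + (-0.584)·0.873) = 0.2890/0.4902 = 0.5896
(Galilean addition would give +0.289c.)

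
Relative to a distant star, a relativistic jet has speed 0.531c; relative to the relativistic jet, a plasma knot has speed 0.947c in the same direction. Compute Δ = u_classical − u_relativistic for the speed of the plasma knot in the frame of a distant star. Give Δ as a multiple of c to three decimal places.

Δ = 0.495c

Galilean: u_cl = 0.947 + 0.531 = 1.4780.
Relativistic: u_rel = (0.947 + 0.531) / (1 + 0.947·0.531) = 1.4780/1.5029 = 0.9835.
Δ = 1.4780 − 0.9835 = 0.4945.
(The classical prediction exceeds c; the relativistic result does not.)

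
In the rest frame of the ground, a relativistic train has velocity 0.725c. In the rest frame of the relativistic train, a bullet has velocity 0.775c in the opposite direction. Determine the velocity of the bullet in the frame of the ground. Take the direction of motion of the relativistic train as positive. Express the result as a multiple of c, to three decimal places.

With v = 0.725 and u' = -0.775 (in units of c),
u = (u' + v)/(1 + u'v/c²):
u = (-0.775 + 0.725) / (1 + (-0.775)·0.725) = -0.0500/0.4381 = -0.1141

-0.114c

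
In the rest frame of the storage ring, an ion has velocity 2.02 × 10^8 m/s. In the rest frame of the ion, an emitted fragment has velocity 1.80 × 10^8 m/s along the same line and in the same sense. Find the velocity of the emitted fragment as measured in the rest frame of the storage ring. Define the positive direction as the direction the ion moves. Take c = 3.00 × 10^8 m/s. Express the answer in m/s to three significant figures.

2.72 × 10^8 m/s

In units of c (dividing by 3.00 × 10^8 m/s): v = 0.673, u' = 0.600.
u = (u' + v)/(1 + u'v/c²):
u = (0.600 + 0.673) / (1 + 0.600·0.673) = 1.2733/1.4040 = 0.9069
(Galilean addition would give +1.273c, exceeding c.)
Converting back: u = 0.9069 × 3.00 × 10^8 m/s.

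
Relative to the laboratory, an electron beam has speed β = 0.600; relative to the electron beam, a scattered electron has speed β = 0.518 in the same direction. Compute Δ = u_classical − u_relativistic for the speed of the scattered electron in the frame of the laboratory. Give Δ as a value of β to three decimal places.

Δ = 0.265

Galilean: u_cl = 0.518 + 0.600 = 1.1180.
Relativistic: u_rel = (0.518 + 0.600) / (1 + 0.518·0.600) = 1.1180/1.3108 = 0.8529.
Δ = 1.1180 − 0.8529 = 0.2651.
(The classical prediction exceeds c; the relativistic result does not.)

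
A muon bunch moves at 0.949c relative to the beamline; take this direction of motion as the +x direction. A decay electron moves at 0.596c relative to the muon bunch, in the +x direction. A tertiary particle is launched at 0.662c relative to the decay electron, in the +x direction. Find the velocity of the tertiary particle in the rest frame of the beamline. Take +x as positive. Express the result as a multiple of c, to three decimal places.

Apply u = (u' + v)/(1 + u'v/c²) successively, working outward toward the beamline.
Start: velocity of the muon bunch relative to the beamline = 0.9490c.
Compose with the decay electron (u' = 0.596 in the muon bunch frame): u_1 = (0.596 + 0.949) / (1 + 0.596·0.949) = 1.5450/1.5656 = 0.9868.
Compose with the tertiary particle (u' = 0.662 in the decay electron frame): u_2 = (0.662 + 0.987) / (1 + 0.662·0.987) = 1.6488/1.6533 = 0.9973.

0.997c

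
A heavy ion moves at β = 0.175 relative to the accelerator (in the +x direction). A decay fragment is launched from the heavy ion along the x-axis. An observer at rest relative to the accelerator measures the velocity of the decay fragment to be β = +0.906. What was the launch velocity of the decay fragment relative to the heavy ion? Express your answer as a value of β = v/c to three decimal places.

Invert the composition law: u' = (u − v)/(1 − uv/c²).
u' = (0.906 − 0.175) / (1 − (0.906)(0.175)) = 0.7310/0.8415 = 0.8687.

β = +0.869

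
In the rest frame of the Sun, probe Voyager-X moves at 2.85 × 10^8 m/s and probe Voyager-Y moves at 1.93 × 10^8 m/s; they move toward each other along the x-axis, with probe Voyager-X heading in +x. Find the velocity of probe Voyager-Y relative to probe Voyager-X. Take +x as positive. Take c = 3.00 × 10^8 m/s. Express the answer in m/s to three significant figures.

β_A = 0.950, β_B = -0.643 (dividing each by c = 3.00 × 10^8 m/s).
Transform to A's frame with the inverse velocity-addition law: u' = (u − v)/(1 − uv/c²), taking u = β_B and v = β_A.
u' = (-0.643 − 0.950) / (1 − (0.950)(-0.643)) = -1.5933/1.6112 = -0.9889.
u' = -0.9889 × 3.00 × 10^8 m/s.

-2.97 × 10^8 m/s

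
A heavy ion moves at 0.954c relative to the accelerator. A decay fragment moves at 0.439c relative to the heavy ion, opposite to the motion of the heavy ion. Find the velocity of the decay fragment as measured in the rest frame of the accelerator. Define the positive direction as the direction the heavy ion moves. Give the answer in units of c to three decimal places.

+0.886c

With v = 0.954 and u' = -0.439 (in units of c),
u = (u' + v)/(1 + u'v/c²):
u = (-0.439 + 0.954) / (1 + (-0.439)·0.954) = 0.5150/0.5812 = 0.8861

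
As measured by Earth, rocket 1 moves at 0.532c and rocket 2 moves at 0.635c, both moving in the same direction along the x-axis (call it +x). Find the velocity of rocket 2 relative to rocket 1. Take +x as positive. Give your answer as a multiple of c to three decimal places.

+0.156c

β_A = 0.532, β_B = 0.635.
Transform to A's frame with the inverse velocity-addition law: u' = (u − v)/(1 − uv/c²), taking u = β_B and v = β_A.
u' = (0.635 − 0.532) / (1 − (0.532)(0.635)) = 0.1030/0.6622 = 0.1555.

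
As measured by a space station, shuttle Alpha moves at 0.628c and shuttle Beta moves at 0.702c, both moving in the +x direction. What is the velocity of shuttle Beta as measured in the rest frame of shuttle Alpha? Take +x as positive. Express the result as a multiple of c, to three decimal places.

+0.132c

β_A = 0.628, β_B = 0.702.
Transform to A's frame with the inverse velocity-addition law: u' = (u − v)/(1 − uv/c²), taking u = β_B and v = β_A.
u' = (0.702 − 0.628) / (1 − (0.628)(0.702)) = 0.0740/0.5591 = 0.1323.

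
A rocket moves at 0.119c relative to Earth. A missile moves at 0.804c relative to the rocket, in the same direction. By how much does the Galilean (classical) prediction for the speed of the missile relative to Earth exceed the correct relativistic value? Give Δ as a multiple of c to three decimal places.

Galilean: u_cl = 0.804 + 0.119 = 0.9230.
Relativistic: u_rel = (0.804 + 0.119) / (1 + 0.804·0.119) = 0.9230/1.0957 = 0.8424.
Δ = 0.9230 − 0.8424 = 0.0806.

Δ = 0.081c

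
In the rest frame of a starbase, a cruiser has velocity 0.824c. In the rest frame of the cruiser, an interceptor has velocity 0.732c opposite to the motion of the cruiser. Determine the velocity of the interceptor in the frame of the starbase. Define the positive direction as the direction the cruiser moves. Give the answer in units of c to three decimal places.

With v = 0.824 and u' = -0.732 (in units of c),
u = (u' + v)/(1 + u'v/c²):
u = (-0.732 + 0.824) / (1 + (-0.732)·0.824) = 0.0920/0.3968 = 0.2318

+0.232c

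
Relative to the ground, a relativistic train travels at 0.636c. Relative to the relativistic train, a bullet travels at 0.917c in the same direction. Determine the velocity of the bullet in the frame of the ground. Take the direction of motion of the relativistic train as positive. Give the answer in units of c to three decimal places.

With v = 0.636 and u' = 0.917 (in units of c),
u = (u' + v)/(1 + u'v/c²):
u = (0.917 + 0.636) / (1 + 0.917·0.636) = 1.5530/1.5832 = 0.9809

0.981c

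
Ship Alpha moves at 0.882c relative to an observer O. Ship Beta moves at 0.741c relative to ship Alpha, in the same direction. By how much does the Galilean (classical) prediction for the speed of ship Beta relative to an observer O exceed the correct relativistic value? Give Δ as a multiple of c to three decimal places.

Δ = 0.641c

Galilean: u_cl = 0.741 + 0.882 = 1.6230.
Relativistic: u_rel = (0.741 + 0.882) / (1 + 0.741·0.882) = 1.6230/1.6536 = 0.9815.
Δ = 1.6230 − 0.9815 = 0.6415.
(The classical prediction exceeds c; the relativistic result does not.)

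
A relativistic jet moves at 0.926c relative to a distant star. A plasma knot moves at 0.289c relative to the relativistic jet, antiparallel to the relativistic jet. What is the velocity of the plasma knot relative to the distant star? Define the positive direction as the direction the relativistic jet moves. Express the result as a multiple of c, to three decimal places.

+0.870c

With v = 0.926 and u' = -0.289 (in units of c),
u = (u' + v)/(1 + u'v/c²):
u = (-0.289 + 0.926) / (1 + (-0.289)·0.926) = 0.6370/0.7324 = 0.8698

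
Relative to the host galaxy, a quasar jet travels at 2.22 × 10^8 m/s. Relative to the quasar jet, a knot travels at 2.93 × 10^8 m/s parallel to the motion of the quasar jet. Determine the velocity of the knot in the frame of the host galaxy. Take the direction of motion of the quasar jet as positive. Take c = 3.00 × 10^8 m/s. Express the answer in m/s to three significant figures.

In units of c (dividing by 3.00 × 10^8 m/s): v = 0.740, u' = 0.977.
u = (u' + v)/(1 + u'v/c²):
u = (0.977 + 0.740) / (1 + 0.977·0.740) = 1.7167/1.7227 = 0.9965
(Galilean addition would give +1.717c, exceeding c.)
Converting back: u = 0.9965 × 3.00 × 10^8 m/s.

2.99 × 10^8 m/s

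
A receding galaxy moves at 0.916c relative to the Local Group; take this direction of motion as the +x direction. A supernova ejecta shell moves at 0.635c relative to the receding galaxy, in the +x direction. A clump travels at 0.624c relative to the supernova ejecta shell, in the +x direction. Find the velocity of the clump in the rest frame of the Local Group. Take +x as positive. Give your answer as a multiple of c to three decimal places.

0.995c

Apply u = (u' + v)/(1 + u'v/c²) successively, working outward toward the Local Group.
Start: velocity of the receding galaxy relative to the Local Group = 0.9160c.
Compose with the supernova ejecta shell (u' = 0.635 in the receding galaxy frame): u_1 = (0.635 + 0.916) / (1 + 0.635·0.916) = 1.5510/1.5817 = 0.9806.
Compose with the clump (u' = 0.624 in the supernova ejecta shell frame): u_2 = (0.624 + 0.981) / (1 + 0.624·0.981) = 1.6046/1.6119 = 0.9955.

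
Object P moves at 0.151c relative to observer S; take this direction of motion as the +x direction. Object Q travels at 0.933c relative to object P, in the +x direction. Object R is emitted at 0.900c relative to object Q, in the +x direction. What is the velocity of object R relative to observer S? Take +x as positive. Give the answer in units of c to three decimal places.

0.997c

Apply u = (u' + v)/(1 + u'v/c²) successively, working outward toward observer S.
Start: velocity of object P relative to observer S = 0.1510c.
Compose with object Q (u' = 0.933 in object P frame): u_1 = (0.933 + 0.151) / (1 + 0.933·0.151) = 1.0840/1.1409 = 0.9501.
Compose with object R (u' = 0.900 in object Q frame): u_2 = (0.900 + 0.950) / (1 + 0.900·0.950) = 1.8501/1.8551 = 0.9973.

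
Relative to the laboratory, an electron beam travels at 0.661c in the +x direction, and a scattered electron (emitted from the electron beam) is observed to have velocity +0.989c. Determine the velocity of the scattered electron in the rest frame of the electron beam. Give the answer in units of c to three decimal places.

Invert the composition law: u' = (u − v)/(1 − uv/c²).
u' = (0.989 − 0.661) / (1 − (0.989)(0.661)) = 0.3280/0.3463 = 0.9472.

+0.947c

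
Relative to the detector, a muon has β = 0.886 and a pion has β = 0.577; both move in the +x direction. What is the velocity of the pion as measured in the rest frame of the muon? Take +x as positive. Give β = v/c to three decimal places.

β_A = 0.886, β_B = 0.577.
Transform to A's frame with the inverse velocity-addition law: u' = (u − v)/(1 − uv/c²), taking u = β_B and v = β_A.
u' = (0.577 − 0.886) / (1 − (0.886)(0.577)) = -0.3090/0.4888 = -0.6322.

β = -0.632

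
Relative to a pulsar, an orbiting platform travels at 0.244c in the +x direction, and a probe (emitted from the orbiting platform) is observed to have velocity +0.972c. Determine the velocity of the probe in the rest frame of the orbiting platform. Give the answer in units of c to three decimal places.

Invert the composition law: u' = (u − v)/(1 − uv/c²).
u' = (0.972 − 0.244) / (1 − (0.972)(0.244)) = 0.7280/0.7628 = 0.9543.

+0.954c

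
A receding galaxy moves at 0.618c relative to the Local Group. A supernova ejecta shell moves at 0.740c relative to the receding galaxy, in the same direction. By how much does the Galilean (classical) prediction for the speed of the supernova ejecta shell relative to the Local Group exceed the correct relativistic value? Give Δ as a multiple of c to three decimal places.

Galilean: u_cl = 0.740 + 0.618 = 1.3580.
Relativistic: u_rel = (0.740 + 0.618) / (1 + 0.740·0.618) = 1.3580/1.4573 = 0.9318.
Δ = 1.3580 − 0.9318 = 0.4262.
(The classical prediction exceeds c; the relativistic result does not.)

Δ = 0.426c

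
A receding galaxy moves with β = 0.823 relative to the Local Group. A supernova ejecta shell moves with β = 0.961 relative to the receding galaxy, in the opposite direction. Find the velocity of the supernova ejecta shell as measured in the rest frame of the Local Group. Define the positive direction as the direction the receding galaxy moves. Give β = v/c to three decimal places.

With v = 0.823 and u' = -0.961 (in units of c),
u = (u' + v)/(1 + u'v/c²):
u = (-0.961 + 0.823) / (1 + (-0.961)·0.823) = -0.1380/0.2091 = -0.6600
(Galilean addition would give -0.138c.)

β = -0.660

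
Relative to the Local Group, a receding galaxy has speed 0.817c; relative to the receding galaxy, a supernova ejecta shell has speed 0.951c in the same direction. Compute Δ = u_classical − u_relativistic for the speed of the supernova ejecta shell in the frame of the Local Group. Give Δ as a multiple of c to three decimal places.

Galilean: u_cl = 0.951 + 0.817 = 1.7680.
Relativistic: u_rel = (0.951 + 0.817) / (1 + 0.951·0.817) = 1.7680/1.7770 = 0.9950.
Δ = 1.7680 − 0.9950 = 0.7730.
(The classical prediction exceeds c; the relativistic result does not.)

Δ = 0.773c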